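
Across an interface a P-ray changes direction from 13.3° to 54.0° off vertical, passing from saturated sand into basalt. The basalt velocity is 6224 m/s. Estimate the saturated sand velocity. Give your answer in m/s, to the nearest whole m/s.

1770 m/s

Snell's law: sin 13.3°/V₁ = sin 54.0°/V₂.
V₁ = V₂·sin 13.3°/sin 54.0° = 6224 × 0.2844 = 1769.84 m/s.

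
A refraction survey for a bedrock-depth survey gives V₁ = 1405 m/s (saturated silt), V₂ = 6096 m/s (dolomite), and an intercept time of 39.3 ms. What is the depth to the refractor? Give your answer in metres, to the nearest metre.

h = tᵢ·V₁·V₂ / (2·√(V₂²−V₁²)).
√(V₂²−V₁²) = √(6096² − 1405²) = 5931.9 m/s.
h = 0.0393 s × 1405 × 6096 / (2 × 5931.9) = 28.37 m.

28 m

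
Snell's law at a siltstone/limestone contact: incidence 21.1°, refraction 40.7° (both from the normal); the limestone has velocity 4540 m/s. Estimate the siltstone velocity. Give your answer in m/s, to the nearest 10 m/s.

Snell's law: sin 21.1°/V₁ = sin 40.7°/V₂.
V₁ = V₂·sin 21.1°/sin 40.7° = 4540 × 0.5521 = 2506.35 m/s.

2510 m/s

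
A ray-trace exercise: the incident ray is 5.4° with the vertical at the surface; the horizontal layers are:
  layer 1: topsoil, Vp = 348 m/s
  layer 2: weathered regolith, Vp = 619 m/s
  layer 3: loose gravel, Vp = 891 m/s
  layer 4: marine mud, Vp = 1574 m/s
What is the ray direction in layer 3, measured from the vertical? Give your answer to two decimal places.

13.94°

Snell's law across each interface conserves sin θ / V, so sin θ_3 = V_3·sin θ₁/V₁.
sin θ_3 = 891 × sin 5.4° / 348 = 0.2409.
θ_3 = arcsin 0.2409 = 13.94°.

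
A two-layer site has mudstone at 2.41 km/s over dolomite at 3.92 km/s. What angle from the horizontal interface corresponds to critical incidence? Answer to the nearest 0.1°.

52.1°

At critical incidence the refracted ray runs along the interface (θ₂ = 90°), so sin θ_c = V₁/V₂.
θ_c = arcsin(2.41/3.92) = arcsin 0.6148 = 37.94°.
Measured from the interface: 90° − 37.94° = 52.06°.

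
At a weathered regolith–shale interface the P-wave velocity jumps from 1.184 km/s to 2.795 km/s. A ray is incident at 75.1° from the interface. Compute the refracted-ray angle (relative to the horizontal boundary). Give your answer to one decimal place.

52.6°

Angle from the normal: 90° − 75.1° = 14.9°.
sin θ₁/V₁ = sin θ₂/V₂ ⇒ sin θ₂ = 2.795·sin 14.9°/1.184 = 2.795·0.2571/1.184 = 0.6070.
θ₂ = sin⁻¹(0.6070) = 37.37° (from vertical).
From the interface: 90° − 37.37° = 52.63°.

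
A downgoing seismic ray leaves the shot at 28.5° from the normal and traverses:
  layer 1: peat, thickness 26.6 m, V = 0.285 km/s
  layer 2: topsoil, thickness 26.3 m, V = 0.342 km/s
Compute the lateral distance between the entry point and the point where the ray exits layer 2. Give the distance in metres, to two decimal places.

Ray parameter p = sin 28.5° / 0.285 km/s = 1.6742e+00 s/km.
Layer 1: θ = 28.50°; offset = 26.6·tan 28.50° = 14.4426 m.
Layer 2: sin θ = p·0.342 = 0.5726 → θ = 34.93°; offset = 26.3·tan 34.93° = 18.3683 m.
Total horizontal offset = 32.8110 m.

32.81 m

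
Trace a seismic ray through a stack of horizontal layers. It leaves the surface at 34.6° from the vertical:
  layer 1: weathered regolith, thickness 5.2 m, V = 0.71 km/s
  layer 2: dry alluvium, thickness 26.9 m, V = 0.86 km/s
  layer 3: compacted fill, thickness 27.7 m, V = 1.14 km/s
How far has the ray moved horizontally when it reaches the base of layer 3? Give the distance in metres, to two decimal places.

90.56 m

p = sin θ₁/V₁ = sin 34.6°/0.71 = 7.9978e-01 s/km is conserved through the stack.
Layer 1: θ = 34.60°; offset = 5.2·tan 34.60° = 3.5872 m.
Layer 2: sin θ = p·0.86 = 0.6878 → θ = 43.46°; offset = 26.9·tan 43.46° = 25.4889 m.
Layer 3: sin θ = p·1.14 = 0.9117 → θ = 65.75°; offset = 27.7·tan 65.75° = 61.4866 m.
Total horizontal offset = 90.5626 m.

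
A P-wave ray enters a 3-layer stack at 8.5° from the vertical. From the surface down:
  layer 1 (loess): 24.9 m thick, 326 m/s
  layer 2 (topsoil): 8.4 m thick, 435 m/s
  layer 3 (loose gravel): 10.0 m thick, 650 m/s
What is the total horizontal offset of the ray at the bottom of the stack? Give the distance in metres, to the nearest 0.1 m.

8.5 m

Apply Snell's law at each interface; in layer i the horizontal offset is hᵢ·tan θᵢ.
Layer 1: θ = 8.50°; offset = 24.9·tan 8.50° = 3.721 m.
Layer 2: sin θ = 435·sin 8.5°/326 = 0.1972, θ = 11.38°; offset = 8.4·tan 11.38° = 1.690 m.
Layer 3: sin θ = 650·sin 8.5°/326 = 0.2947, θ = 17.14°; offset = 10.0·tan 17.14° = 3.084 m.
Σ offsets = 8.495 m.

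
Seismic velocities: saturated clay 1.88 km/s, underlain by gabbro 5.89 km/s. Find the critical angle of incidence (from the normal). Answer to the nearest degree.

19°

Critical incidence: sin θ_c = V₁/V₂ = 1.88/5.89 = 0.3192.
θ_c = arcsin 0.3192 = 18.61°.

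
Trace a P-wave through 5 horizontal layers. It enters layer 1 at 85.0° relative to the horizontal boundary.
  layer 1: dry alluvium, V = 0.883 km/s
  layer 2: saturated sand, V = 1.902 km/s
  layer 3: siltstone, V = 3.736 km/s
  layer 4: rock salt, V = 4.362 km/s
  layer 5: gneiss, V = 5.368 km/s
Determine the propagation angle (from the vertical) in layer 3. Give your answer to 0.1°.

From the normal: θ₁ = 90° − 85.0° = 5.0°.
Ray parameter p = sin 5.0° / 0.883 = 9.8704e-02 s/km.
sin θ_3 = p·V_3 = 9.8704e-02 × 3.736 = 0.3688.
θ_3 = arcsin 0.3688 = 21.64°.

21.6°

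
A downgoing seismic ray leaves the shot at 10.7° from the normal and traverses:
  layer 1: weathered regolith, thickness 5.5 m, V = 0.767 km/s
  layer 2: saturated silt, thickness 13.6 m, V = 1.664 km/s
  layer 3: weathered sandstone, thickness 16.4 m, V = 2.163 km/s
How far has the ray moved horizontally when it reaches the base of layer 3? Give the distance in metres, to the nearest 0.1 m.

17.1 m

p = sin θ₁/V₁ = sin 10.7°/0.767 = 2.4207e-01 s/km is conserved through the stack.
Layer 1: θ = 10.70°; offset = 5.5·tan 10.70° = 1.039 m.
Layer 2: sin θ = p·1.664 = 0.4028 → θ = 23.75°; offset = 13.6·tan 23.75° = 5.985 m.
Layer 3: sin θ = p·2.163 = 0.5236 → θ = 31.57°; offset = 16.4·tan 31.57° = 10.079 m.
Σ offsets = 17.103 m.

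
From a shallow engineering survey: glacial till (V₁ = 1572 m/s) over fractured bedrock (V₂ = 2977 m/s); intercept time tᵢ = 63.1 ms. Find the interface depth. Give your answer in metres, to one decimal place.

θ_c = arcsin(1572/2977) = 31.87°; cos θ_c = 0.8492.
tᵢ = 2h cos θ_c/V₁ ⇒ h = tᵢ·V₁/(2 cos θ_c) = 0.0631·1572/(2·0.8492) = 58.40 m.

58.4 m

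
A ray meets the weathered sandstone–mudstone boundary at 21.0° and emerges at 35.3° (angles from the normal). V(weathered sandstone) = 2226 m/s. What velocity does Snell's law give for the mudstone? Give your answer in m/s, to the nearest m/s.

sin 21.0° = 0.3584; sin 35.3° = 0.5779.
V₂ = V₁·(sin θ₂/sin θ₁) = 2226·(0.5779/0.3584) = 3589.36 m/s.

3589 m/s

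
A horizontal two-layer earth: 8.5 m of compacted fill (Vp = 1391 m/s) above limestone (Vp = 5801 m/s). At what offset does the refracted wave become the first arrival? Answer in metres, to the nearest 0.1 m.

21.7 m

θ_c = arcsin(1391/5801) = 13.87°, so cos θ_c = 0.9708 and tᵢ = 2h cos θ_c/V₁ = 0.0119 s.
At crossover x/V₁ = x/V₂ + tᵢ ⇒ x = tᵢ/(1/V₁ − 1/V₂) = 0.01186/(7.1891e-04 − 1.7238e-04) = 21.71 m.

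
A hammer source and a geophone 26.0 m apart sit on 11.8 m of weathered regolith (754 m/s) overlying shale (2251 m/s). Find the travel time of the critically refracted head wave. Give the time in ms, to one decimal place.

41.0 ms

t = x/V₂ + 2h·√(V₂²−V₁²)/(V₁V₂).
√(V₂²−V₁²) = √(2251²−754²) = 2121.0 m/s; delay term = 2·11.8·2121.0/(754·2251) = 0.02949 s.
t = 26.0/2251 + 0.02949 = 0.04104 s.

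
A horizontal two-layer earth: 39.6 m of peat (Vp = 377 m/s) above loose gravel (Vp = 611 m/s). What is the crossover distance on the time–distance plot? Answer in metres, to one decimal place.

162.7 m

θ_c = arcsin(377/611) = 38.10°, so cos θ_c = 0.7869 and tᵢ = 2h cos θ_c/V₁ = 0.1653 s.
At crossover x/V₁ = x/V₂ + tᵢ ⇒ x = tᵢ/(1/V₁ − 1/V₂) = 0.16532/(2.6525e-03 − 1.6367e-03) = 162.74 m.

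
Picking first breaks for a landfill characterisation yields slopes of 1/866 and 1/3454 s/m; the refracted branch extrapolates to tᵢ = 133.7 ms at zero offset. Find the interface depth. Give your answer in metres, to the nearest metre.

60 m

θ_c = arcsin(866/3454) = 14.52°; cos θ_c = 0.9681.
tᵢ = 2h cos θ_c/V₁ ⇒ h = tᵢ·V₁/(2 cos θ_c) = 0.1337·866/(2·0.9681) = 59.80 m.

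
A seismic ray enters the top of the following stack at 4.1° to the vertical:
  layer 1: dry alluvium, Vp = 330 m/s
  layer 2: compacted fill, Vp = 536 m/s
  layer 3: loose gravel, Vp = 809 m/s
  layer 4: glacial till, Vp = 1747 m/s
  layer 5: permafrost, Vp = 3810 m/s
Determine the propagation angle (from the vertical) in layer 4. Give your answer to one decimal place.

22.2°

Ray parameter p = sin 4.1° / 330 = 2.1666e-04 s/m.
sin θ_4 = p·V_4 = 2.1666e-04 × 1747 = 0.3785.
θ_4 = arcsin 0.3785 = 22.24°.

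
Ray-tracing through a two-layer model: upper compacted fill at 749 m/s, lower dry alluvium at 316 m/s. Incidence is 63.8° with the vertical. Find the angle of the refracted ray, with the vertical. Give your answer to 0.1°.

22.2°

Snell's law: sin θ₂ = (V₂/V₁)·sin θ₁ = (316/749)·sin 63.8° = 0.3785.
θ₂ = sin⁻¹(0.3785) = 22.24° (from vertical).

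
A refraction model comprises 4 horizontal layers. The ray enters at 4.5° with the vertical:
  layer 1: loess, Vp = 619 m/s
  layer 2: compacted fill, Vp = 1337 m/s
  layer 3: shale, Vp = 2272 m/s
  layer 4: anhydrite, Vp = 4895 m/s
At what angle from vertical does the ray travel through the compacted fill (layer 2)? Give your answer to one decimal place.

Snell's law across each interface conserves sin θ / V, so sin θ_2 = V_2·sin θ₁/V₁.
sin θ_2 = 1337 × sin 4.5° / 619 = 0.1695.
θ_2 = 9.76° from the vertical.

9.8°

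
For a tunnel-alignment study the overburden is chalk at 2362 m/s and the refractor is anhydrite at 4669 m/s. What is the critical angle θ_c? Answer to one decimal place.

30.4°

Critical incidence: sin θ_c = V₁/V₂ = 2362/4669 = 0.5059.
θ_c = arcsin 0.5059 = 30.39°.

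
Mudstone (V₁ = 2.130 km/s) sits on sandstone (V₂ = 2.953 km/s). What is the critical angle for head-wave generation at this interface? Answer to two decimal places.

Critical incidence: sin θ_c = V₁/V₂ = 2.130/2.953 = 0.7213.
θ_c = arcsin 0.7213 = 46.16°.

46.16°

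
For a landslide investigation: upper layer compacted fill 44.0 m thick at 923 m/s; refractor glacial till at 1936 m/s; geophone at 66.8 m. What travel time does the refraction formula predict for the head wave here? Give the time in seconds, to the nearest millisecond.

θ_c = arcsin(V₁/V₂) = arcsin(923/1936) = 28.47°, cos θ_c = 0.8790.
Intercept time tᵢ = 2h cos θ_c / V₁ = 2·44.0·0.8790/923 = 0.08381 s.
t = x/V₂ + tᵢ = 66.8/1936 + 0.08381 = 0.11831 s.

0.118 s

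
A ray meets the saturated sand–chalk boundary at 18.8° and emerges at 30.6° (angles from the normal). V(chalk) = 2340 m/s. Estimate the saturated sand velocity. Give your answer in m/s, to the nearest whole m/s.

1481 m/s

Snell's law: sin 18.8°/V₁ = sin 30.6°/V₂.
V₁ = V₂·sin 18.8°/sin 30.6° = 2340 × 0.6331 = 1481.42 m/s.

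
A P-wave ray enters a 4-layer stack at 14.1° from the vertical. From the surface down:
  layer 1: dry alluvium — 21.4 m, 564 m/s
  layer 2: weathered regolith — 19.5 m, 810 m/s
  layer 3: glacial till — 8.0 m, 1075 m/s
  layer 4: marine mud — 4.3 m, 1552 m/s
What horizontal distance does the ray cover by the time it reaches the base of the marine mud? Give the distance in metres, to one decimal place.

20.7 m

p = sin θ₁/V₁ = sin 14.1°/564 = 4.3194e-04 s/m is conserved through the stack.
Layer 1: θ = 14.10°; offset = 21.4·tan 14.10° = 5.375 m.
Layer 2: sin θ = p·810 = 0.3499 → θ = 20.48°; offset = 19.5·tan 20.48° = 7.283 m.
Layer 3: sin θ = p·1075 = 0.4643 → θ = 27.67°; offset = 8.0·tan 27.67° = 4.194 m.
Layer 4: sin θ = p·1552 = 0.6704 → θ = 42.10°; offset = 4.3·tan 42.10° = 3.885 m.
Total horizontal offset = 20.737 m.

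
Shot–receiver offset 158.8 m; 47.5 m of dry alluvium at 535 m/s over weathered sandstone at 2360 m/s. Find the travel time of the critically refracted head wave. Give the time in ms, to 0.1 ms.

240.2 ms

t = x/V₂ + 2h·√(V₂²−V₁²)/(V₁V₂).
√(V₂²−V₁²) = √(2360²−535²) = 2298.6 m/s; delay term = 2·47.5·2298.6/(535·2360) = 0.17295 s.
t = 158.8/2360 + 0.17295 = 0.24024 s.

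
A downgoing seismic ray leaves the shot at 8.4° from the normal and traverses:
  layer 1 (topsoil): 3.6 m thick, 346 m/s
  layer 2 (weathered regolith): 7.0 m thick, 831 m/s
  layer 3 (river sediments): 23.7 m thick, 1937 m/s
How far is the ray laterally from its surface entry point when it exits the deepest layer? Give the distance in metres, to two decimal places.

p = sin θ₁/V₁ = sin 8.4°/346 = 4.2221e-04 s/m is conserved through the stack.
Layer 1: θ = 8.40°; offset = 3.6·tan 8.40° = 0.5316 m.
Layer 2: sin θ = p·831 = 0.3509 → θ = 20.54°; offset = 7.0·tan 20.54° = 2.6227 m.
Layer 3: sin θ = p·1937 = 0.8178 → θ = 54.87°; offset = 23.7·tan 54.87° = 33.6796 m.
Summing the layer offsets gives 36.8339 m.

36.83 m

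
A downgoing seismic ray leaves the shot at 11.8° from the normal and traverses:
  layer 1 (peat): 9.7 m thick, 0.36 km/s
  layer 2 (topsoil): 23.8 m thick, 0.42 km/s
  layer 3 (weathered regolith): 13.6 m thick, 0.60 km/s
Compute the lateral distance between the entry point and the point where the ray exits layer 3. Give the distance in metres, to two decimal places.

Apply Snell's law at each interface; in layer i the horizontal offset is hᵢ·tan θᵢ.
Layer 1: θ = 11.80°; offset = 9.7·tan 11.80° = 2.0264 m.
Layer 2: sin θ = 0.42·sin 11.8°/0.36 = 0.2386, θ = 13.80°; offset = 23.8·tan 13.80° = 5.8470 m.
Layer 3: sin θ = 0.60·sin 11.8°/0.36 = 0.3408, θ = 19.93°; offset = 13.6·tan 19.93° = 4.9304 m.
Total horizontal offset = 12.8039 m.

12.80 m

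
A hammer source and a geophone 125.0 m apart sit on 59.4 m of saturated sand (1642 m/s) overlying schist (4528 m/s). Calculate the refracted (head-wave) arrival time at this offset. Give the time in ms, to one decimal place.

t = x/V₂ + 2h·√(V₂²−V₁²)/(V₁V₂).
√(V₂²−V₁²) = √(4528²−1642²) = 4219.8 m/s; delay term = 2·59.4·4219.8/(1642·4528) = 0.06743 s.
t = 125.0/4528 + 0.06743 = 0.09503 s.

95.0 ms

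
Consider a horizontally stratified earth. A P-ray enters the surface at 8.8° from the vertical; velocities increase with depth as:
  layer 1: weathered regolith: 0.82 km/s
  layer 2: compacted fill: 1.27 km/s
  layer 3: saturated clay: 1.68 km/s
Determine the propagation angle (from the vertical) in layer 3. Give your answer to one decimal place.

18.3°

Ray parameter p = sin 8.8° / 0.82 = 1.8657e-01 s/km.
sin θ_3 = p·V_3 = 1.8657e-01 × 1.68 = 0.3134.
θ_3 = 18.27° from the vertical.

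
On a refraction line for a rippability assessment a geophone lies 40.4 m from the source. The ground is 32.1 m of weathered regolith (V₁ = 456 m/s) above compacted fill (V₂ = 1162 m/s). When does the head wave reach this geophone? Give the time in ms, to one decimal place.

θ_c = arcsin(V₁/V₂) = arcsin(456/1162) = 23.11°, cos θ_c = 0.9198.
Intercept time tᵢ = 2h cos θ_c / V₁ = 2·32.1·0.9198/456 = 0.12950 s.
t = x/V₂ + tᵢ = 40.4/1162 + 0.12950 = 0.16426 s.

164.3 ms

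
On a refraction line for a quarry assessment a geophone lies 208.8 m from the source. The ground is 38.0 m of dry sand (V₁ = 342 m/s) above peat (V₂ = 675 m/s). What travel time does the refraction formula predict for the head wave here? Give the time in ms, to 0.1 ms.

500.9 ms

t = x/V₂ + 2h·√(V₂²−V₁²)/(V₁V₂).
√(V₂²−V₁²) = √(675²−342²) = 581.9 m/s; delay term = 2·38.0·581.9/(342·675) = 0.19159 s.
t = 208.8/675 + 0.19159 = 0.50092 s.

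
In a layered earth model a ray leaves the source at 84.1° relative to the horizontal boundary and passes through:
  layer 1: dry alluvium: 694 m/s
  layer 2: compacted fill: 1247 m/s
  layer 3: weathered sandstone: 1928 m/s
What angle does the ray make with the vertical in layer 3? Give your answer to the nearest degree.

From the normal: θ₁ = 90° − 84.1° = 5.9°.
Ray parameter p = sin 5.9° / 694 = 1.4812e-04 s/m.
sin θ_3 = p·V_3 = 1.4812e-04 × 1928 = 0.2856.
θ_3 = arcsin 0.2856 = 16.59°.

17°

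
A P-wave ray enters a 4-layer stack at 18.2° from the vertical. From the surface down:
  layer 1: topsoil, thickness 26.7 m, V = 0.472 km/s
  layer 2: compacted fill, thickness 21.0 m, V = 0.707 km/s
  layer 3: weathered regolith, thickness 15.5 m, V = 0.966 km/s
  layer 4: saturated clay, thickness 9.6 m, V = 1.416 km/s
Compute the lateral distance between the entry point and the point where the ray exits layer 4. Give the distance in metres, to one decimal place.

58.5 m

Ray parameter p = sin 18.2° / 0.472 km/s = 6.6173e-01 s/km.
Layer 1: θ = 18.20°; offset = 26.7·tan 18.20° = 8.779 m.
Layer 2: sin θ = p·0.707 = 0.4678 → θ = 27.89°; offset = 21.0·tan 27.89° = 11.116 m.
Layer 3: sin θ = p·0.966 = 0.6392 → θ = 39.73°; offset = 15.5·tan 39.73° = 12.884 m.
Layer 4: sin θ = p·1.416 = 0.9370 → θ = 69.55°; offset = 9.6·tan 69.55° = 25.751 m.
Summing the layer offsets gives 58.530 m.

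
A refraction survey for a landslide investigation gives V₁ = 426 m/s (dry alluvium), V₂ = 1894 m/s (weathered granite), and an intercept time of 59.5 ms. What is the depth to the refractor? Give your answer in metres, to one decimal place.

13.0 m

θ_c = arcsin(426/1894) = 13.00°; cos θ_c = 0.9744.
tᵢ = 2h cos θ_c/V₁ ⇒ h = tᵢ·V₁/(2 cos θ_c) = 0.0595·426/(2·0.9744) = 13.01 m.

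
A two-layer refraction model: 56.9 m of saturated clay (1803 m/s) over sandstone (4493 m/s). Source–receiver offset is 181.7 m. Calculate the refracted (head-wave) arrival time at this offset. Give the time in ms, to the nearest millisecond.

θ_c = arcsin(V₁/V₂) = arcsin(1803/4493) = 23.66°, cos θ_c = 0.9160.
Intercept time tᵢ = 2h cos θ_c / V₁ = 2·56.9·0.9160/1803 = 0.05781 s.
t = x/V₂ + tᵢ = 181.7/4493 + 0.05781 = 0.09825 s.

98 ms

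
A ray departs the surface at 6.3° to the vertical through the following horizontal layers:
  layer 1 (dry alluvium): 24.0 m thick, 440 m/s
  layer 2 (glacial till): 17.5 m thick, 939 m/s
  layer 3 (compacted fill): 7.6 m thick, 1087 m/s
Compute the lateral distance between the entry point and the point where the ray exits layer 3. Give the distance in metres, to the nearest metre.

p = sin θ₁/V₁ = sin 6.3°/440 = 2.4940e-04 s/m is conserved through the stack.
Layer 1: θ = 6.30°; offset = 24.0·tan 6.30° = 2.650 m.
Layer 2: sin θ = p·939 = 0.2342 → θ = 13.54°; offset = 17.5·tan 13.54° = 4.215 m.
Layer 3: sin θ = p·1087 = 0.2711 → θ = 15.73°; offset = 7.6·tan 15.73° = 2.140 m.
Σ offsets = 9.006 m.

9 m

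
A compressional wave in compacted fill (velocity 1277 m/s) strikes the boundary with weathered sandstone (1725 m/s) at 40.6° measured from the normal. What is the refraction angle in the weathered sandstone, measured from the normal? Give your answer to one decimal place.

sin θ₁/V₁ = sin θ₂/V₂ ⇒ sin θ₂ = 1725·sin 40.6°/1277 = 1725·0.6508/1277 = 0.8791.
θ₂ = sin⁻¹(0.8791) = 61.53° (from vertical).

61.5°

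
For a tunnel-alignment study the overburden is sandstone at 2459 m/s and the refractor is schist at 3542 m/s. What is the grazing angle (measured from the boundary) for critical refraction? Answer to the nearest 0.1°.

Critical incidence: sin θ_c = V₁/V₂ = 2459/3542 = 0.6942.
θ_c = arcsin 0.6942 = 43.97°.
Measured from the interface: 90° − 43.97° = 46.03°.

46.0°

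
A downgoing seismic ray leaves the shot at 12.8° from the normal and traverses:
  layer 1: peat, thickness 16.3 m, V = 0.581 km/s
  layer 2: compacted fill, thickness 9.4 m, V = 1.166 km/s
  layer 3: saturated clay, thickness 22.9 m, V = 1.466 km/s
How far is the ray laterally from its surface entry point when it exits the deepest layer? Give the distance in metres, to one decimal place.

23.8 m

Ray parameter p = sin 12.8° / 0.581 km/s = 3.8132e-01 s/km.
Layer 1: θ = 12.80°; offset = 16.3·tan 12.80° = 3.703 m.
Layer 2: sin θ = p·1.166 = 0.4446 → θ = 26.40°; offset = 9.4·tan 26.40° = 4.666 m.
Layer 3: sin θ = p·1.466 = 0.5590 → θ = 33.99°; offset = 22.9·tan 33.99° = 15.439 m.
Summing the layer offsets gives 23.809 m.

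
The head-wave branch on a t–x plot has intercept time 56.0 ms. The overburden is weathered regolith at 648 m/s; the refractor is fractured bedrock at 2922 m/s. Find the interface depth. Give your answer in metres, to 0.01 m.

18.61 m

θ_c = arcsin(648/2922) = 12.81°; cos θ_c = 0.9751.
tᵢ = 2h cos θ_c/V₁ ⇒ h = tᵢ·V₁/(2 cos θ_c) = 0.056·648/(2·0.9751) = 18.61 m.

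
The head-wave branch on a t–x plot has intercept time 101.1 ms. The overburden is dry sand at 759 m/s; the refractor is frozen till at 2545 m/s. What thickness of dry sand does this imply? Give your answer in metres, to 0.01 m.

40.20 m

h = tᵢ·V₁·V₂ / (2·√(V₂²−V₁²)).
√(V₂²−V₁²) = √(2545² − 759²) = 2429.2 m/s.
h = 0.1011 s × 759 × 2545 / (2 × 2429.2) = 40.20 m.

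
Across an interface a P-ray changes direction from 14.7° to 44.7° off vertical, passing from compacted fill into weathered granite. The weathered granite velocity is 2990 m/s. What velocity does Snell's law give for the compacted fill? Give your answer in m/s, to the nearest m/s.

1079 m/s

Snell's law: sin 14.7°/V₁ = sin 44.7°/V₂.
V₁ = V₂·sin 14.7°/sin 44.7° = 2990 × 0.3608 = 1078.68 m/s.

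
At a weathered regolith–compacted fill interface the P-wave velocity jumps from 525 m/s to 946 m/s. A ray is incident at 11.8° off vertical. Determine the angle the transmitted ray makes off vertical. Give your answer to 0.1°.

Snell's law: sin θ₂ = (V₂/V₁)·sin θ₁ = (946/525)·sin 11.8° = 0.3685.
θ₂ = arcsin 0.3685 = 21.62° from the normal.

21.6°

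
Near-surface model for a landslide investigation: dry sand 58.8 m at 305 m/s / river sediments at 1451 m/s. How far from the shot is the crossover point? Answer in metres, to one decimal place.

145.6 m

θ_c = arcsin(305/1451) = 12.13°, so cos θ_c = 0.9777 and tᵢ = 2h cos θ_c/V₁ = 0.3770 s.
At crossover x/V₁ = x/V₂ + tᵢ ⇒ x = tᵢ/(1/V₁ − 1/V₂) = 0.37696/(3.2787e-03 − 6.8918e-04) = 145.57 m.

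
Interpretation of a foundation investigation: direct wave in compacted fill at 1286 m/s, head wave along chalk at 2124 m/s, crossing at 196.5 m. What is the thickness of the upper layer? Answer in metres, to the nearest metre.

h = (x_cross/2)·√((V₂−V₁)/(V₂+V₁)).
(V₂−V₁)/(V₂+V₁) = (2124−1286)/(2124+1286) = 0.2457; √ = 0.4957.
h = (196.5/2)·0.4957 = 48.71 m.

49 m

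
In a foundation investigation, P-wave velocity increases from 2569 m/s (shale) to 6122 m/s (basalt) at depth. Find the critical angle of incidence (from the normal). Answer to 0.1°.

24.8°

At critical incidence the refracted ray runs along the interface (θ₂ = 90°), so sin θ_c = V₁/V₂.
θ_c = arcsin(2569/6122) = arcsin 0.4196 = 24.81°.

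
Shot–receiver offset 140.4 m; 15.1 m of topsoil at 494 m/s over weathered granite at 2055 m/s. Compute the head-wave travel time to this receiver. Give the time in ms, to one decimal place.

127.7 ms

t = x/V₂ + 2h·√(V₂²−V₁²)/(V₁V₂).
√(V₂²−V₁²) = √(2055²−494²) = 1994.7 m/s; delay term = 2·15.1·1994.7/(494·2055) = 0.05934 s.
t = 140.4/2055 + 0.05934 = 0.12766 s.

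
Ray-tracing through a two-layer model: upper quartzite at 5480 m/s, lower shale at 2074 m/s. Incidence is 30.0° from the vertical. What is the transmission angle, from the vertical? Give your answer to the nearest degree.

sin θ₁/V₁ = sin θ₂/V₂ ⇒ sin θ₂ = 2074·sin 30.0°/5480 = 2074·0.5000/5480 = 0.1892.
θ₂ = arcsin 0.1892 = 10.91° from the normal.

11°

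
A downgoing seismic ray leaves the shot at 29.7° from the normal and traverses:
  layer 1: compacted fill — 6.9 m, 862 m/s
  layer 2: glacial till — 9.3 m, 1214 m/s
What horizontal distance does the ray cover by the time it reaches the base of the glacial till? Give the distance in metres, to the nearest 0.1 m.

p = sin θ₁/V₁ = sin 29.7°/862 = 5.7478e-04 s/m is conserved through the stack.
Layer 1: θ = 29.70°; offset = 6.9·tan 29.70° = 3.936 m.
Layer 2: sin θ = p·1214 = 0.6978 → θ = 44.25°; offset = 9.3·tan 44.25° = 9.059 m.
Σ offsets = 12.995 m.

13.0 m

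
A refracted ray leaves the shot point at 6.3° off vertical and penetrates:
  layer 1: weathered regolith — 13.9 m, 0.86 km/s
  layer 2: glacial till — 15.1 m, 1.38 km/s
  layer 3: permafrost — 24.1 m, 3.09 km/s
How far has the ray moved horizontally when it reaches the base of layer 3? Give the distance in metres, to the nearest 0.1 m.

Ray parameter p = sin 6.3° / 0.86 km/s = 1.2760e-01 s/km.
Layer 1: θ = 6.30°; offset = 13.9·tan 6.30° = 1.535 m.
Layer 2: sin θ = p·1.38 = 0.1761 → θ = 10.14°; offset = 15.1·tan 10.14° = 2.701 m.
Layer 3: sin θ = p·3.09 = 0.3943 → θ = 23.22°; offset = 24.1·tan 23.22° = 10.340 m.
Summing the layer offsets gives 14.575 m.

14.6 m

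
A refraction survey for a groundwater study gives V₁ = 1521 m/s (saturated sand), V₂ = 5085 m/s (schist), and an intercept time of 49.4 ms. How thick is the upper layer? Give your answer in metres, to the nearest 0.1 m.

39.4 m

θ_c = arcsin(1521/5085) = 17.40°; cos θ_c = 0.9542.
tᵢ = 2h cos θ_c/V₁ ⇒ h = tᵢ·V₁/(2 cos θ_c) = 0.0494·1521/(2·0.9542) = 39.37 m.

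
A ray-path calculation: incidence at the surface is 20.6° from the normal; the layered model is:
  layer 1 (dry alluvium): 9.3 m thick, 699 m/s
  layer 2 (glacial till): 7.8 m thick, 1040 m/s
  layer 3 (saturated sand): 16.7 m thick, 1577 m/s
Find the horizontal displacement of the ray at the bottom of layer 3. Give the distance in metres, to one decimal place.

30.1 m

Apply Snell's law at each interface; in layer i the horizontal offset is hᵢ·tan θᵢ.
Layer 1: θ = 20.60°; offset = 9.3·tan 20.60° = 3.496 m.
Layer 2: sin θ = 1040·sin 20.6°/699 = 0.5235, θ = 31.57°; offset = 7.8·tan 31.57° = 4.792 m.
Layer 3: sin θ = 1577·sin 20.6°/699 = 0.7938, θ = 52.54°; offset = 16.7·tan 52.54° = 21.796 m.
Total horizontal offset = 30.084 m.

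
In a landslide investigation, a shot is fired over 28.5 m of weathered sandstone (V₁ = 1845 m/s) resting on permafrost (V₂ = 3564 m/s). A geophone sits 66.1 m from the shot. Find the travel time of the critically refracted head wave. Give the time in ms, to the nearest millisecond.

θ_c = arcsin(V₁/V₂) = arcsin(1845/3564) = 31.18°, cos θ_c = 0.8556.
Intercept time tᵢ = 2h cos θ_c / V₁ = 2·28.5·0.8556/1845 = 0.02643 s.
t = x/V₂ + tᵢ = 66.1/3564 + 0.02643 = 0.04498 s.

45 ms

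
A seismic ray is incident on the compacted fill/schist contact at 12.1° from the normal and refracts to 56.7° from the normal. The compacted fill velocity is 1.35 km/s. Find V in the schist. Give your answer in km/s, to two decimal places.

sin 12.1° = 0.2096; sin 56.7° = 0.8358.
V₂ = V₁·(sin θ₂/sin θ₁) = 1.35·(0.8358/0.2096) = 5.38 km/s.

5.38 km/s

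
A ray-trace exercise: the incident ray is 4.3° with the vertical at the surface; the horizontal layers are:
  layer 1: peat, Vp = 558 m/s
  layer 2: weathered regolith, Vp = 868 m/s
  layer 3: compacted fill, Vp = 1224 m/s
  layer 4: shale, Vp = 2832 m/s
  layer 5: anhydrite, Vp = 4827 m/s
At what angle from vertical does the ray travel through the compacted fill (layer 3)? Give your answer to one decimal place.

Ray parameter p = sin 4.3° / 558 = 1.3437e-04 s/m.
sin θ_3 = p·V_3 = 1.3437e-04 × 1224 = 0.1645.
θ_3 = 9.47° from the vertical.

9.5°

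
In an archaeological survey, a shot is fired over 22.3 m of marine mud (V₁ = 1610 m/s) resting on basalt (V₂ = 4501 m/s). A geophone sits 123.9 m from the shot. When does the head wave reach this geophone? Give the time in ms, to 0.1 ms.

t = x/V₂ + 2h·√(V₂²−V₁²)/(V₁V₂).
√(V₂²−V₁²) = √(4501²−1610²) = 4203.2 m/s; delay term = 2·22.3·4203.2/(1610·4501) = 0.02587 s.
t = 123.9/4501 + 0.02587 = 0.05340 s.

53.4 ms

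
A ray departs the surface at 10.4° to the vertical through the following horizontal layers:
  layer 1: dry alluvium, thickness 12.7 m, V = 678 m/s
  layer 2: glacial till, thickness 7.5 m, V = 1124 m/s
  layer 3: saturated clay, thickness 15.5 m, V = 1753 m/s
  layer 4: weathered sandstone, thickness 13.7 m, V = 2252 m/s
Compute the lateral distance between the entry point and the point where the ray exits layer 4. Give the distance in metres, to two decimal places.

23.13 m

Apply Snell's law at each interface; in layer i the horizontal offset is hᵢ·tan θᵢ.
Layer 1: θ = 10.40°; offset = 12.7·tan 10.40° = 2.3309 m.
Layer 2: sin θ = 1124·sin 10.4°/678 = 0.2993, θ = 17.41°; offset = 7.5·tan 17.41° = 2.3523 m.
Layer 3: sin θ = 1753·sin 10.4°/678 = 0.4667, θ = 27.82°; offset = 15.5·tan 27.82° = 8.1801 m.
Layer 4: sin θ = 2252·sin 10.4°/678 = 0.5996, θ = 36.84°; offset = 13.7·tan 36.84° = 10.2643 m.
Σ offsets = 23.1277 m.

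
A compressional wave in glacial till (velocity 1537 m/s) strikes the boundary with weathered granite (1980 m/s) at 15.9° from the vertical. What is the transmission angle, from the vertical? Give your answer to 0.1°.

20.7°

sin θ₁/V₁ = sin θ₂/V₂ ⇒ sin θ₂ = 1980·sin 15.9°/1537 = 1980·0.2740/1537 = 0.3529.
θ₂ = sin⁻¹(0.3529) = 20.67° (from vertical).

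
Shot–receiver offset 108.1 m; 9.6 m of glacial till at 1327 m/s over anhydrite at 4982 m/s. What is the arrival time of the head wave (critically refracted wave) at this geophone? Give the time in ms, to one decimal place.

35.6 ms

θ_c = arcsin(V₁/V₂) = arcsin(1327/4982) = 15.45°, cos θ_c = 0.9639.
Intercept time tᵢ = 2h cos θ_c / V₁ = 2·9.6·0.9639/1327 = 0.01395 s.
t = x/V₂ + tᵢ = 108.1/4982 + 0.01395 = 0.03564 s.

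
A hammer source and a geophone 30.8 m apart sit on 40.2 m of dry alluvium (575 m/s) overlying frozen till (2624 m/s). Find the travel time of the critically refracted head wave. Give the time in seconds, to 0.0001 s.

θ_c = arcsin(V₁/V₂) = arcsin(575/2624) = 12.66°, cos θ_c = 0.9757.
Intercept time tᵢ = 2h cos θ_c / V₁ = 2·40.2·0.9757/575 = 0.13643 s.
t = x/V₂ + tᵢ = 30.8/2624 + 0.13643 = 0.14817 s.

0.1482 s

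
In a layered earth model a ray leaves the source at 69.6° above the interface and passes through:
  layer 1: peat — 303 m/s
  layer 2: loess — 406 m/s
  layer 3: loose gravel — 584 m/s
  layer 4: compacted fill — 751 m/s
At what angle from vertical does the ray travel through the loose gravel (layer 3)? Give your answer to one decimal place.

42.2°

From the normal: θ₁ = 90° − 69.6° = 20.4°.
Snell's law across each interface conserves sin θ / V, so sin θ_3 = V_3·sin θ₁/V₁.
sin θ_3 = 584 × sin 20.4° / 303 = 0.6718.
θ_3 = arcsin 0.6718 = 42.21°.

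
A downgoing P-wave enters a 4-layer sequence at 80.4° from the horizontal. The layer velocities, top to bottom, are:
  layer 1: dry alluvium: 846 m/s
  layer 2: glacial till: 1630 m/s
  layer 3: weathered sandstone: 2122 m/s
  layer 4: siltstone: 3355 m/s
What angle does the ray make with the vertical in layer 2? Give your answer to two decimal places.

18.74°

From the normal: θ₁ = 90° − 80.4° = 9.6°.
Ray parameter p = sin 9.6° / 846 = 1.9713e-04 s/m.
sin θ_2 = p·V_2 = 1.9713e-04 × 1630 = 0.3213.
θ_2 = arcsin 0.3213 = 18.74°.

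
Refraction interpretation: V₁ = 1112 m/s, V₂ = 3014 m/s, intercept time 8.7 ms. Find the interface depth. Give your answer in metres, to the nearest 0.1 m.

5.2 m

θ_c = arcsin(1112/3014) = 21.65°; cos θ_c = 0.9295.
tᵢ = 2h cos θ_c/V₁ ⇒ h = tᵢ·V₁/(2 cos θ_c) = 0.0087·1112/(2·0.9295) = 5.20 m.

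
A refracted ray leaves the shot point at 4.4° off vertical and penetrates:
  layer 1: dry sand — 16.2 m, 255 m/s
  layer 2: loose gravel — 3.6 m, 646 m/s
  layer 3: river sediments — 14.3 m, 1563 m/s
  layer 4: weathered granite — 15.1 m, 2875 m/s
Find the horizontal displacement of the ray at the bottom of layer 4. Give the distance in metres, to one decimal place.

p = sin θ₁/V₁ = sin 4.4°/255 = 3.0086e-04 s/m is conserved through the stack.
Layer 1: θ = 4.40°; offset = 16.2·tan 4.40° = 1.247 m.
Layer 2: sin θ = p·646 = 0.1944 → θ = 11.21°; offset = 3.6·tan 11.21° = 0.713 m.
Layer 3: sin θ = p·1563 = 0.4702 → θ = 28.05°; offset = 14.3·tan 28.05° = 7.619 m.
Layer 4: sin θ = p·2875 = 0.8650 → θ = 59.88°; offset = 15.1·tan 59.88° = 26.027 m.
Total horizontal offset = 35.606 m.

35.6 m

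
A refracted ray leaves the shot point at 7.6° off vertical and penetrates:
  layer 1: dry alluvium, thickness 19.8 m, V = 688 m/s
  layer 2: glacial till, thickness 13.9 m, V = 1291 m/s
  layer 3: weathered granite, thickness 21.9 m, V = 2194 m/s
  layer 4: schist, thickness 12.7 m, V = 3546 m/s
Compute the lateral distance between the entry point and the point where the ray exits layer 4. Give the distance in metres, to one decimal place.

Apply Snell's law at each interface; in layer i the horizontal offset is hᵢ·tan θᵢ.
Layer 1: θ = 7.60°; offset = 19.8·tan 7.60° = 2.642 m.
Layer 2: sin θ = 1291·sin 7.6°/688 = 0.2482, θ = 14.37°; offset = 13.9·tan 14.37° = 3.561 m.
Layer 3: sin θ = 2194·sin 7.6°/688 = 0.4218, θ = 24.95°; offset = 21.9·tan 24.95° = 10.187 m.
Layer 4: sin θ = 3546·sin 7.6°/688 = 0.6817, θ = 42.97°; offset = 12.7·tan 42.97° = 11.832 m.
Total horizontal offset = 28.222 m.

28.2 m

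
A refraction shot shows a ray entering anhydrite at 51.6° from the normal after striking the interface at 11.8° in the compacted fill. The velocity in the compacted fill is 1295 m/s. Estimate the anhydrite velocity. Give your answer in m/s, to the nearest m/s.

4963 m/s

Snell's law: sin 11.8°/V₁ = sin 51.6°/V₂.
V₂ = V₁·sin 51.6°/sin 11.8° = 1295 × 3.8323 = 4962.85 m/s.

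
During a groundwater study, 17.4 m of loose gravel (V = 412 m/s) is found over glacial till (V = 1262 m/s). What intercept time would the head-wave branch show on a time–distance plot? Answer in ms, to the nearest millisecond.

θ_c = arcsin(V₁/V₂) = arcsin(412/1262) = 19.05°; cos θ_c = 0.9452.
tᵢ = 2h·cos θ_c / V₁ = 2·17.4·0.9452 / 412 = 0.07984 s.

80 ms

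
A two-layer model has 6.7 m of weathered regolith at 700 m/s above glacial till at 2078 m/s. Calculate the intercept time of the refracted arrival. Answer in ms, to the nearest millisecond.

θ_c = arcsin(V₁/V₂) = arcsin(700/2078) = 19.69°; cos θ_c = 0.9416.
tᵢ = 2h·cos θ_c / V₁ = 2·6.7·0.9416 / 700 = 0.01802 s.

18 ms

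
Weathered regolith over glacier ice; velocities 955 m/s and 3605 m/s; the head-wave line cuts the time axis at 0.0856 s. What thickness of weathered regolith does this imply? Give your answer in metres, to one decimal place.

42.4 m

h = tᵢ·V₁·V₂ / (2·√(V₂²−V₁²)).
√(V₂²−V₁²) = √(3605² − 955²) = 3476.2 m/s.
h = 0.0856 s × 955 × 3605 / (2 × 3476.2) = 42.39 m.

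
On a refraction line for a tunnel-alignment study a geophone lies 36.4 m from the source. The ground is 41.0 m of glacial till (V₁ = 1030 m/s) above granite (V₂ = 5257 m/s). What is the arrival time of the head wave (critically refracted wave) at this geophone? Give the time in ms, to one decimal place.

t = x/V₂ + 2h·√(V₂²−V₁²)/(V₁V₂).
√(V₂²−V₁²) = √(5257²−1030²) = 5155.1 m/s; delay term = 2·41.0·5155.1/(1030·5257) = 0.07807 s.
t = 36.4/5257 + 0.07807 = 0.08499 s.

85.0 ms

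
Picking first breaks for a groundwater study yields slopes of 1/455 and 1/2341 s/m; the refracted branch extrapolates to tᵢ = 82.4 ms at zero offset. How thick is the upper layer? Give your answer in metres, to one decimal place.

19.1 m

θ_c = arcsin(455/2341) = 11.21°; cos θ_c = 0.9809.
tᵢ = 2h cos θ_c/V₁ ⇒ h = tᵢ·V₁/(2 cos θ_c) = 0.0824·455/(2·0.9809) = 19.11 m.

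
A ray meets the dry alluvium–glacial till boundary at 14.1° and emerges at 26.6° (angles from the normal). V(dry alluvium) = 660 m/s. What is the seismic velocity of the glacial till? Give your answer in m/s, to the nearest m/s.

1213 m/s

Snell's law: sin 14.1°/V₁ = sin 26.6°/V₂.
V₂ = V₁·sin 26.6°/sin 14.1° = 660 × 1.8380 = 1213.07 m/s.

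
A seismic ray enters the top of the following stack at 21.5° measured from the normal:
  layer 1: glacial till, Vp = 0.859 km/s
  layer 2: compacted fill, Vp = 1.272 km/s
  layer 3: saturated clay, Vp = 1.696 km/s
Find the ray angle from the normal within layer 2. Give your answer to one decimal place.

Snell's law across each interface conserves sin θ / V, so sin θ_2 = V_2·sin θ₁/V₁.
sin θ_2 = 1.272 × sin 21.5° / 0.859 = 0.5427.
θ_2 = arcsin 0.5427 = 32.87°.

32.9°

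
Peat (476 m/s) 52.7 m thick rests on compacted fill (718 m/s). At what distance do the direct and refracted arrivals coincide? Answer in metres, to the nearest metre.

234 m

x_cross = 2h·√((V₂+V₁)/(V₂−V₁)).
(V₂+V₁)/(V₂−V₁) = (718+476)/(718−476) = 4.9339; √ = 2.2212.
x_cross = 2·52.7·2.2212 = 234.12 m.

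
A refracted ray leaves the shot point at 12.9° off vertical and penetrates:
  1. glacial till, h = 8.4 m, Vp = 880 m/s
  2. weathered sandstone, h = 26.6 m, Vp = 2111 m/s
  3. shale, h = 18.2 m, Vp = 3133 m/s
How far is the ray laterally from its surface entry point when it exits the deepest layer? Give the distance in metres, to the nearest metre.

Ray parameter p = sin 12.9° / 880 m/s = 2.5369e-04 s/m.
Layer 1: θ = 12.90°; offset = 8.4·tan 12.90° = 1.924 m.
Layer 2: sin θ = p·2111 = 0.5355 → θ = 32.38°; offset = 26.6·tan 32.38° = 16.868 m.
Layer 3: sin θ = p·3133 = 0.7948 → θ = 52.64°; offset = 18.2·tan 52.64° = 23.838 m.
Summing the layer offsets gives 42.630 m.

43 m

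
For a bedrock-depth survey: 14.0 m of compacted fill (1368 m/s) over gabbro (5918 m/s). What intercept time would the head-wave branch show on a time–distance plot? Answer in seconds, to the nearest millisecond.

θ_c = arcsin(V₁/V₂) = arcsin(1368/5918) = 13.37°; cos θ_c = 0.9729.
tᵢ = 2h·cos θ_c / V₁ = 2·14.0·0.9729 / 1368 = 0.01991 s.

0.020 s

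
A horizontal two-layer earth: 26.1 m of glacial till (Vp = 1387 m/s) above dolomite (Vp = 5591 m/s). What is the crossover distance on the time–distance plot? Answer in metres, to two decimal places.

x_cross = 2h·√((V₂+V₁)/(V₂−V₁)).
(V₂+V₁)/(V₂−V₁) = (5591+1387)/(5591−1387) = 1.6598; √ = 1.2884.
x_cross = 2·26.1·1.2884 = 67.25 m.

67.25 m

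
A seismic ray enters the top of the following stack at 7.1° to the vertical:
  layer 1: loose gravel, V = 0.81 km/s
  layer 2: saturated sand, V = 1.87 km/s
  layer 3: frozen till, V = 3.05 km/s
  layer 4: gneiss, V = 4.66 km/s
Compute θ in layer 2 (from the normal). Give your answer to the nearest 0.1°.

16.6°

Ray parameter p = sin 7.1° / 0.81 = 1.5259e-01 s/km.
sin θ_2 = p·V_2 = 1.5259e-01 × 1.87 = 0.2854.
θ_2 = arcsin 0.2854 = 16.58°.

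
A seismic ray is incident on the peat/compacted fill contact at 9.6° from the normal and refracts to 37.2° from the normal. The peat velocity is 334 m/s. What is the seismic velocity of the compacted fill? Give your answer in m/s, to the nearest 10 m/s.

sin 9.6° = 0.1668; sin 37.2° = 0.6046.
V₂ = V₁·(sin θ₂/sin θ₁) = 334·(0.6046/0.1668) = 1210.87 m/s.

1210 m/s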